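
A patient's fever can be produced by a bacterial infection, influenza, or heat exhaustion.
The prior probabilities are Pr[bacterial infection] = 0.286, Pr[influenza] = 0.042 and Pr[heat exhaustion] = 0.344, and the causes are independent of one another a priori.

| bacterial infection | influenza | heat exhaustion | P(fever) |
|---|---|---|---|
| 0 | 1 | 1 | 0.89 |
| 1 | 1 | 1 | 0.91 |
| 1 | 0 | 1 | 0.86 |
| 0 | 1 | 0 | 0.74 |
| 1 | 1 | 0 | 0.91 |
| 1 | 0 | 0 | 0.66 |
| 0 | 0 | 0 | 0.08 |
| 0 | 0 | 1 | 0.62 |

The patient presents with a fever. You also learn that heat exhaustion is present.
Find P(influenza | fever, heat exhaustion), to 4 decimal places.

P(influenza | fever, heat exhaustion) ≈ 0.0539

For the numerator, keep only influenza=true terms: 0.026689 + 0.010931 = 0.037620
Denominator P(fever | heat exhaustion): 0.62×0.714×0.958 + 0.89×0.714×0.042 + 0.86×0.286×0.958 + 0.91×0.286×0.042 = 0.697337
P(influenza | fever, heat exhaustion) = 0.037620/0.697337 ≈ 0.0539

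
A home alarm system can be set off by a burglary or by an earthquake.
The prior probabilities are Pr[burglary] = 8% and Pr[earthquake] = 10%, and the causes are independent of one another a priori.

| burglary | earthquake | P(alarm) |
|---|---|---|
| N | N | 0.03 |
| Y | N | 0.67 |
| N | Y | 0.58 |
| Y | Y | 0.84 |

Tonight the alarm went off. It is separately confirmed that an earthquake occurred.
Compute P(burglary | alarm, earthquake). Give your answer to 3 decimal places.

For the numerator, keep only burglary=true terms: 0.84*0.08 = 0.067200
The normalizing constant is 0.58*0.92 + 0.84*0.08 = 0.600800
P(burglary | alarm, earthquake) = 0.067200/0.600800 ≈ 0.112

P(burglary | alarm, earthquake) ≈ 0.112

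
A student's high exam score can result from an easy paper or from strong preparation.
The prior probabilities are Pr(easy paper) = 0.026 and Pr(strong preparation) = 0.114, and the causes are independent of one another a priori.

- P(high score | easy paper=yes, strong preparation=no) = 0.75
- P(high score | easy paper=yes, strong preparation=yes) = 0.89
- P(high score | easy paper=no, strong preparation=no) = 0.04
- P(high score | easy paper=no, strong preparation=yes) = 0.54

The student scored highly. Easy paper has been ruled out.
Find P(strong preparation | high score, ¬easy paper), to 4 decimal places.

By total probability over both values of strong preparation:
  P(high score | ¬easy paper) = 0.04×0.886 + 0.54×0.114
        = 0.035440 + 0.061560 = 0.097000
The terms with strong preparation present sum to 0.061560, so
  P(strong preparation | high score, ¬easy paper) = 0.061560 / 0.097000 ≈ 0.6346

P(strong preparation | high score, ¬easy paper) ≈ 0.6346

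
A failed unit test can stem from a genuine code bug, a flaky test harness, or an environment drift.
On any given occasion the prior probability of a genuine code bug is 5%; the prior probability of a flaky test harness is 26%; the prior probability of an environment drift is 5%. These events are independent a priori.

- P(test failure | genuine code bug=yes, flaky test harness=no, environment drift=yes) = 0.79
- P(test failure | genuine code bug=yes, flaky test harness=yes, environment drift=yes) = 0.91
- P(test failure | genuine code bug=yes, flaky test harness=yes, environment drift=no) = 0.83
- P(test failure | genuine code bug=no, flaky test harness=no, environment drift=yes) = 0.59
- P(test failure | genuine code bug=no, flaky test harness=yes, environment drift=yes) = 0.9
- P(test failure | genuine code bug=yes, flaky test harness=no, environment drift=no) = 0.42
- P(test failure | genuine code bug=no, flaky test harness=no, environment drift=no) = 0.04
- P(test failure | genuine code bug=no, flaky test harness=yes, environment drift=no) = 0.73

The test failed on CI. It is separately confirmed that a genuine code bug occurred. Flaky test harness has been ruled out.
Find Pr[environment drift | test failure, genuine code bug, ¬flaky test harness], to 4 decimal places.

Pr[environment drift | test failure, genuine code bug, ¬flaky test harness] ≈ 0.0901

Numerator (weight on configurations with environment drift): 0.79·0.05 = 0.039500
Denominator P(test failure | genuine code bug, ¬flaky test harness): 0.42·0.95 + 0.79·0.05 = 0.438500
P(environment drift | test failure, genuine code bug, ¬flaky test harness) = 0.039500/0.438500 ≈ 0.0901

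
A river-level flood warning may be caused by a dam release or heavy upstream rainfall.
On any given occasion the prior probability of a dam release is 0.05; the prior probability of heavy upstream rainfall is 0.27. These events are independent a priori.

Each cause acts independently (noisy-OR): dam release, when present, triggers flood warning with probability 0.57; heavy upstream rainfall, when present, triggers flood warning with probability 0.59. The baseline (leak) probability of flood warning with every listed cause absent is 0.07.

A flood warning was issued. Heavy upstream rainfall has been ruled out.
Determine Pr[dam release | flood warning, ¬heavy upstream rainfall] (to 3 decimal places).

Pr[dam release | flood warning, ¬heavy upstream rainfall] ≈ 0.311

Under noisy-OR, P(flood warning | causes) = 1 − (1−0.07)·∏(1−qᵢ) over the active causes.
For the numerator, keep only dam release=true terms: 0.6001*0.05 = 0.030005
The normalizing constant is 0.07*0.95 + 0.6001*0.05 = 0.096505
P(dam release | flood warning, ¬heavy upstream rainfall) = 0.030005/0.096505 ≈ 0.311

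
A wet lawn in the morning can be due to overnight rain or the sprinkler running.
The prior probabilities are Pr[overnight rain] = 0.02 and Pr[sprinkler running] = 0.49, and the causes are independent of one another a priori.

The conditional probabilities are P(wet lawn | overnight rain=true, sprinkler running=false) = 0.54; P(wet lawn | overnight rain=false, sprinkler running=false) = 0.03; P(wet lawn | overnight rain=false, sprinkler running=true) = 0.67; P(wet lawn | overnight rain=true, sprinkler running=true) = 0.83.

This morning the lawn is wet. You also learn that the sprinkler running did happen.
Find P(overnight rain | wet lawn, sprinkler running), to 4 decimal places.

P(overnight rain | wet lawn, sprinkler running) ≈ 0.0247

Sum P(wet lawn|·) weighted by the priors over both values of overnight rain:
  P(wet lawn | sprinkler running) = 0.67*0.98 + 0.83*0.02
        = 0.656600 + 0.016600 = 0.673200
Keeping only the overnight rain-present terms gives 0.016600, so
  P(overnight rain | wet lawn, sprinkler running) = 0.016600 / 0.673200 ≈ 0.0247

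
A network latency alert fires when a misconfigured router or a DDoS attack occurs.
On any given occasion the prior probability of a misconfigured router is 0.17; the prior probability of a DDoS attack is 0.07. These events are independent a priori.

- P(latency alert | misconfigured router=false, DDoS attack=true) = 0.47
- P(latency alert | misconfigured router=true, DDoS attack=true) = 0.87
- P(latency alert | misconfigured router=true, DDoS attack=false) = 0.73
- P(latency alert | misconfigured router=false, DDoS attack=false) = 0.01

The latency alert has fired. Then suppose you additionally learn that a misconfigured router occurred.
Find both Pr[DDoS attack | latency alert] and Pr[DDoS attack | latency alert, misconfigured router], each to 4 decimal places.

Pr[DDoS attack | latency alert] ≈ 0.2342; Pr[DDoS attack | latency alert, misconfigured router] ≈ 0.0823

By total probability over the 4 (misconfigured router, DDoS attack) configurations:
  P(latency alert) = 0.01·0.83·0.93 + 0.47·0.83·0.07 + 0.73·0.17·0.93 + 0.87·0.17·0.07
        = 0.007719 + 0.027307 + 0.115413 + 0.010353 = 0.160792
The terms with DDoS attack present sum to 0.037660, so
  P(DDoS attack | latency alert) = 0.037660 / 0.160792 ≈ 0.2342

With the extra evidence:
Weight on DDoS attack=true, given the evidence: 0.87·0.07 = 0.060900
Denominator P(latency alert | misconfigured router): 0.73·0.93 + 0.87·0.07 = 0.739800
Posterior = 0.060900 / 0.739800 ≈ 0.0823
The drop from 0.2342 to 0.0823 is the explaining-away (discounting) effect.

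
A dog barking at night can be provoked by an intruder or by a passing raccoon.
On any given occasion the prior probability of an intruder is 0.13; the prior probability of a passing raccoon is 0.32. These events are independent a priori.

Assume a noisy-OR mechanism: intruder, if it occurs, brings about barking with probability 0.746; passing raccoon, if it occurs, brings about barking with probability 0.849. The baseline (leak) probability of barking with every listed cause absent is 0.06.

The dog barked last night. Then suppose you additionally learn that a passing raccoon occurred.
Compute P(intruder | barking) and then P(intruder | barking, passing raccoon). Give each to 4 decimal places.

Under noisy-OR, P(barking | causes) = 1 − (1−0.06)·∏(1−qᵢ) over the active causes.
P(barking) = 0.06·0.87·0.68 + 0.85806·0.87·0.32 + 0.76124·0.13·0.68 + 0.963947·0.13·0.32 = 0.035496 + 0.238884 + 0.067294 + 0.040100 = 0.381774
Of this, 0.107394 comes from 0.067294 + 0.040100 (the intruder=true cases).
So P(intruder | barking) = 0.107394/0.381774 ≈ 0.2813.

Now also conditioning on passing raccoon=true:
Weight on intruder=true, given the evidence: 0.963947·0.13 = 0.125313
Denominator P(barking | passing raccoon): 0.85806·0.87 + 0.963947·0.13 = 0.871825
Posterior = 0.125313 / 0.871825 ≈ 0.1437
— passing raccoon explains away the evidence for intruder.

P(intruder | barking) ≈ 0.2813; P(intruder | barking, passing raccoon) ≈ 0.1437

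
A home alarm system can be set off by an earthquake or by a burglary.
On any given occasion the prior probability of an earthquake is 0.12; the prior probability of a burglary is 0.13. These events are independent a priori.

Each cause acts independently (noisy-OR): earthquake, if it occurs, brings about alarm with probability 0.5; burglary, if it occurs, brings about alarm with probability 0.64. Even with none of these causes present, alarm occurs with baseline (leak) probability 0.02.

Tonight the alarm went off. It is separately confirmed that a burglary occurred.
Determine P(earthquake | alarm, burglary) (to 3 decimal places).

Under noisy-OR, P(alarm | causes) = 1 − (1−0.02)·∏(1−qᵢ) over the active causes.
Numerator (weight on configurations with earthquake): 0.8236*0.12 = 0.098832
The normalizing constant is 0.6472*0.88 + 0.8236*0.12 = 0.668368
Posterior = 0.098832 / 0.668368 ≈ 0.148

P(earthquake | alarm, burglary) ≈ 0.148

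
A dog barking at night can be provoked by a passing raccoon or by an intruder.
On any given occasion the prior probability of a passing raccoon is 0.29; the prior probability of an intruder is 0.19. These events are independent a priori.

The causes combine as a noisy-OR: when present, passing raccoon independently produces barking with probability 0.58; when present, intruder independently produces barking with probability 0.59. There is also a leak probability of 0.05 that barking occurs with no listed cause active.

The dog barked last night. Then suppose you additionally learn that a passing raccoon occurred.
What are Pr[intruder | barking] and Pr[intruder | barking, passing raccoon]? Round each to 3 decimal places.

Pr[intruder | barking] ≈ 0.430; Pr[intruder | barking, passing raccoon] ≈ 0.246

Under noisy-OR, P(barking | causes) = 1 − (1−0.05)·∏(1−qᵢ) over the active causes.
For the numerator, keep only intruder=true terms: 0.082356 + 0.046086 = 0.128442
The normalizing constant is 0.05·0.71·0.81 + 0.6105·0.71·0.19 + 0.601·0.29·0.81 + 0.83641·0.29·0.19 = 0.298372
Posterior = 0.128442 / 0.298372 ≈ 0.430

With the extra evidence:
For the numerator, keep only intruder=true terms: 0.83641*0.19 = 0.158918
The normalizing constant is 0.601*0.81 + 0.83641*0.19 = 0.645728
Posterior = 0.158918 / 0.645728 ≈ 0.246
The drop from 0.430 to 0.246 is the explaining-away (discounting) effect.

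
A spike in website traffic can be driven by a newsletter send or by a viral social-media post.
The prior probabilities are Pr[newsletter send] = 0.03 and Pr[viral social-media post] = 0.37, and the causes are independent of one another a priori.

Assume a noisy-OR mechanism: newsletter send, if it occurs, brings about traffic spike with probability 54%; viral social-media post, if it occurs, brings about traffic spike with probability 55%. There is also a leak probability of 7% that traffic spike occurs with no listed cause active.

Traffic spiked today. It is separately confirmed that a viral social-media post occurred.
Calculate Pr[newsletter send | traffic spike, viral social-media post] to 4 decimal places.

Pr[newsletter send | traffic spike, viral social-media post] ≈ 0.0412

Under noisy-OR, P(traffic spike | causes) = 1 − (1−0.07)·∏(1−qᵢ) over the active causes.
By total probability over both values of newsletter send:
  P(traffic spike | viral social-media post) = 0.5815*0.97 + 0.80749*0.03
        = 0.564055 + 0.024225 = 0.588280
Keeping only the newsletter send-present terms gives 0.024225, so
  P(newsletter send | traffic spike, viral social-media post) = 0.024225 / 0.588280 ≈ 0.0412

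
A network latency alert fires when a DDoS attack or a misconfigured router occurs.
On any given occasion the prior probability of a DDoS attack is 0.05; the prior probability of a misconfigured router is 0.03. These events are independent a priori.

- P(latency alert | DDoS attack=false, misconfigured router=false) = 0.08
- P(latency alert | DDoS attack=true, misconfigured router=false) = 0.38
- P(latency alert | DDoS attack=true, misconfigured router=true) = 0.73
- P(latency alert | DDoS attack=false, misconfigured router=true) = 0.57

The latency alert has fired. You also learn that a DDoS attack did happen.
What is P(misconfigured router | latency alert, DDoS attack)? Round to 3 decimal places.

P(latency alert | DDoS attack) = 0.38·0.97 + 0.73·0.03 = 0.368600 + 0.021900 = 0.390500
Of this, 0.021900 comes from 0.73·0.03 (the misconfigured router=true cases).
Hence the posterior is 0.021900/0.390500 ≈ 0.056.

P(misconfigured router | latency alert, DDoS attack) ≈ 0.056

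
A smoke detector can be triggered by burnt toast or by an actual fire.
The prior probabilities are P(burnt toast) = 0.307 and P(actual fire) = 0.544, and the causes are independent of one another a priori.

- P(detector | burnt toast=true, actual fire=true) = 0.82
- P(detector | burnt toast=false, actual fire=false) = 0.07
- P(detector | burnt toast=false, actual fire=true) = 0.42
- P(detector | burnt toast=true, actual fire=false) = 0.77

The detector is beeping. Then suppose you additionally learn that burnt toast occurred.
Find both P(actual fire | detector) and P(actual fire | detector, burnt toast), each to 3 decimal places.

P(actual fire | detector) ≈ 0.694; P(actual fire | detector, burnt toast) ≈ 0.560

By total probability over the 4 (burnt toast, actual fire) configurations:
  P(detector) = 0.07×0.693×0.456 + 0.42×0.693×0.544 + 0.77×0.307×0.456 + 0.82×0.307×0.544
        = 0.022121 + 0.158337 + 0.107794 + 0.136947 = 0.425199
Configurations with actual fire contribute 0.295284, so
  P(actual fire | detector) = 0.295284 / 0.425199 ≈ 0.694

Now also conditioning on burnt toast=true:
Numerator (weight on configurations with actual fire): 0.82·0.544 = 0.446080
Normalizer over all consistent configurations: 0.77·0.456 + 0.82·0.544 = 0.797200
Posterior = 0.446080 / 0.797200 ≈ 0.560
— burnt toast explains away the evidence for actual fire.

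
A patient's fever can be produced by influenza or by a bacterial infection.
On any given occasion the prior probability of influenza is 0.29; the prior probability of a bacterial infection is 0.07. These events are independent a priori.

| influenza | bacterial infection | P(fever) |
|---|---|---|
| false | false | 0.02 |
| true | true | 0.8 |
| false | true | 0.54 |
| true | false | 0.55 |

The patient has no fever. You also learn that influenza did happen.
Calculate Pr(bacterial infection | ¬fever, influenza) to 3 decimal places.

Pr(bacterial infection | ¬fever, influenza) ≈ 0.032

Weight on bacterial infection=true, given the evidence: 0.2×0.07 = 0.014000
The normalizing constant is 0.45×0.93 + 0.2×0.07 = 0.432500
Posterior = 0.014000 / 0.432500 ≈ 0.032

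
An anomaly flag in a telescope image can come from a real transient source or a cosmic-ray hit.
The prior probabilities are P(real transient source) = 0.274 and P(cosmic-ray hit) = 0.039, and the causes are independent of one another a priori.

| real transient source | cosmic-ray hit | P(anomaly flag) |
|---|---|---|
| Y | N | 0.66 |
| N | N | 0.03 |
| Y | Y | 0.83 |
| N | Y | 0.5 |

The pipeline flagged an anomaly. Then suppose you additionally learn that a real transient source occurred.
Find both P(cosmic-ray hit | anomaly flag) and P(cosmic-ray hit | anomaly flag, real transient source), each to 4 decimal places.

P(cosmic-ray hit | anomaly flag) ≈ 0.1057; P(cosmic-ray hit | anomaly flag, real transient source) ≈ 0.0486

Weight on cosmic-ray hit=true, given the evidence: 0.014157 + 0.008869 = 0.023026
Normalizer over all consistent configurations: 0.03*0.726*0.961 + 0.5*0.726*0.039 + 0.66*0.274*0.961 + 0.83*0.274*0.039 = 0.217744
Posterior = 0.023026 / 0.217744 ≈ 0.1057

With the extra evidence:
Weight on cosmic-ray hit=true, given the evidence: 0.83*0.039 = 0.032370
Denominator P(anomaly flag | real transient source): 0.66*0.961 + 0.83*0.039 = 0.666630
P(cosmic-ray hit | anomaly flag, real transient source) = 0.032370/0.666630 ≈ 0.0486
— real transient source explains away the evidence for cosmic-ray hit.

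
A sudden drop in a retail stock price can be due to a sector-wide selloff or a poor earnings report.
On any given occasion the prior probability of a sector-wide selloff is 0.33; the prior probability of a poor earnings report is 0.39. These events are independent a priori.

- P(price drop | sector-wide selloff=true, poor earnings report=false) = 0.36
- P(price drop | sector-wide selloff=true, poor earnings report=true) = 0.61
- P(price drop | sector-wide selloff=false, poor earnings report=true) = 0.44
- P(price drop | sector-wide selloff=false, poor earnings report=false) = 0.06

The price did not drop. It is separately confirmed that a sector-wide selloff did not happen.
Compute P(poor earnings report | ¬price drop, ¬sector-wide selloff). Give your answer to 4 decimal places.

P(poor earnings report | ¬price drop, ¬sector-wide selloff) ≈ 0.2758

Sum P(¬price drop|·) weighted by the priors over both values of poor earnings report:
  P(¬price drop | ¬sector-wide selloff) = 0.94*0.61 + 0.56*0.39
        = 0.573400 + 0.218400 = 0.791800
Keeping only the poor earnings report-present terms gives 0.218400, so
  P(poor earnings report | ¬price drop, ¬sector-wide selloff) = 0.218400 / 0.791800 ≈ 0.2758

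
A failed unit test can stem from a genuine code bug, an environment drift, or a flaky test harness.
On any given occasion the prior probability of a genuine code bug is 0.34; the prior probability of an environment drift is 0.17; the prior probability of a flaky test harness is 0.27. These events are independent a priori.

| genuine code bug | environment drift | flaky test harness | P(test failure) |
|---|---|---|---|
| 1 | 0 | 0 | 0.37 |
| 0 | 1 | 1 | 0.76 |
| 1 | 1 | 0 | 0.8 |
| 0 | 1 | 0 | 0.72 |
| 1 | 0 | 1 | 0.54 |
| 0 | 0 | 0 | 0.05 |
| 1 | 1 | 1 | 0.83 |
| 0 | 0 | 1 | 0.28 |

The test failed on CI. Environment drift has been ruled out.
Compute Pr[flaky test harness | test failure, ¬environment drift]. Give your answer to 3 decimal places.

Pr[flaky test harness | test failure, ¬environment drift] ≈ 0.462

Enumerate the 4 (genuine code bug, flaky test harness) configurations and weight by the priors:
  P(test failure | ¬environment drift) = 0.05×0.66×0.73 + 0.28×0.66×0.27 + 0.37×0.34×0.73 + 0.54×0.34×0.27
        = 0.024090 + 0.049896 + 0.091834 + 0.049572 = 0.215392
Keeping only the flaky test harness-present terms gives 0.099468, so
  P(flaky test harness | test failure, ¬environment drift) = 0.099468 / 0.215392 ≈ 0.462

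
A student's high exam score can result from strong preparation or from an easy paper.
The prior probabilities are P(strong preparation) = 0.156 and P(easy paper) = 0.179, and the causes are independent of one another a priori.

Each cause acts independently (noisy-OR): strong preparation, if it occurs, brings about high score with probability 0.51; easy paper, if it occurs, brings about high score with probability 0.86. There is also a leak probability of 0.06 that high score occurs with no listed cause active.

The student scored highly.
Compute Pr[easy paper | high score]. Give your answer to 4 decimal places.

Pr[easy paper | high score] ≈ 0.5871

Under noisy-OR, P(high score | causes) = 1 − (1−0.06)·∏(1−qᵢ) over the active causes.
P(high score) = 0.06*0.844*0.821 + 0.8684*0.844*0.179 + 0.5394*0.156*0.821 + 0.935516*0.156*0.179 = 0.041575 + 0.131194 + 0.069084 + 0.026123 = 0.267976
Restricting to configurations with easy paper present: 0.131194 + 0.026123 = 0.157317.
P(easy paper | high score) = 0.157317 / 0.267976 ≈ 0.5871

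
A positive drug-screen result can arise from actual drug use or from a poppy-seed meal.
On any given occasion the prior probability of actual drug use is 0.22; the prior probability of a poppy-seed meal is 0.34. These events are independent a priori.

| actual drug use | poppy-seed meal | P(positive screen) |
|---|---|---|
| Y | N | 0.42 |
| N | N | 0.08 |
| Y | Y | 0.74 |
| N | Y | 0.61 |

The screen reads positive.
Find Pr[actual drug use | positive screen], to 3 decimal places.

Pr[actual drug use | positive screen] ≈ 0.364

Enumerate the 4 (actual drug use, poppy-seed meal) configurations and weight by the priors:
  P(positive screen) = 0.08*0.78*0.66 + 0.61*0.78*0.34 + 0.42*0.22*0.66 + 0.74*0.22*0.34
        = 0.041184 + 0.161772 + 0.060984 + 0.055352 = 0.319292
Keeping only the actual drug use-present terms gives 0.116336, so
  P(actual drug use | positive screen) = 0.116336 / 0.319292 ≈ 0.364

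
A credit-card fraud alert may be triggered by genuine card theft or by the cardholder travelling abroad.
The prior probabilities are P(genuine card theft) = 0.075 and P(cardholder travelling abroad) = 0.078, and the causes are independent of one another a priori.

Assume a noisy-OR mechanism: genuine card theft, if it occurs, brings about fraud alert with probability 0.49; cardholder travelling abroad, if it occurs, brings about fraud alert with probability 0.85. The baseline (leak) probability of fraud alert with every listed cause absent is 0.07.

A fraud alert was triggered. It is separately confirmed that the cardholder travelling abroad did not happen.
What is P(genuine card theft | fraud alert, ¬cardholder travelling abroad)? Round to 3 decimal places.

P(genuine card theft | fraud alert, ¬cardholder travelling abroad) ≈ 0.378

Under noisy-OR, P(fraud alert | causes) = 1 − (1−0.07)·∏(1−qᵢ) over the active causes.
By total probability over both values of genuine card theft:
  P(fraud alert | ¬cardholder travelling abroad) = 0.07*0.925 + 0.5257*0.075
        = 0.064750 + 0.039427 = 0.104177
The terms with genuine card theft present sum to 0.039427, so
  P(genuine card theft | fraud alert, ¬cardholder travelling abroad) = 0.039427 / 0.104177 ≈ 0.378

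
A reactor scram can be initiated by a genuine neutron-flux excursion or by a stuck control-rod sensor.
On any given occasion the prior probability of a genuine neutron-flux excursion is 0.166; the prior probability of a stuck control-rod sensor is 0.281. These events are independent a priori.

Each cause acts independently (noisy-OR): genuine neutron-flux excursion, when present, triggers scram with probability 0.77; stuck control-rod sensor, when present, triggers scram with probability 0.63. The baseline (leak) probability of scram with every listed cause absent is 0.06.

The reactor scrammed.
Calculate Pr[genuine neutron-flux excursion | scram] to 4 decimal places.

Under noisy-OR, P(scram | causes) = 1 − (1−0.06)·∏(1−qᵢ) over the active causes.
For the numerator, keep only genuine neutron-flux excursion=true terms: 0.093550 + 0.042915 = 0.136465
Normalizer over all consistent configurations: 0.06*0.834*0.719 + 0.6522*0.834*0.281 + 0.7838*0.166*0.719 + 0.920006*0.166*0.281 = 0.325290
P(genuine neutron-flux excursion | scram) = 0.136465/0.325290 ≈ 0.4195

Pr[genuine neutron-flux excursion | scram] ≈ 0.4195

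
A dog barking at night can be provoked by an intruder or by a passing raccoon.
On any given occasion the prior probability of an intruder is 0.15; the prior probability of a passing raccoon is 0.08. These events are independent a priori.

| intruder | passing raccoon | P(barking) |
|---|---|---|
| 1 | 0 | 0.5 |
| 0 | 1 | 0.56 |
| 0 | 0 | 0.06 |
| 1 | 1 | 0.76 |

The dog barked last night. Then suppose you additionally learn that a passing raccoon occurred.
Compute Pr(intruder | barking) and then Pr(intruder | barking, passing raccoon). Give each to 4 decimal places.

Pr(intruder | barking) ≈ 0.4789; Pr(intruder | barking, passing raccoon) ≈ 0.1932

P(barking) = 0.06*0.85*0.92 + 0.56*0.85*0.08 + 0.5*0.15*0.92 + 0.76*0.15*0.08 = 0.046920 + 0.038080 + 0.069000 + 0.009120 = 0.163120
Of this, 0.078120 comes from 0.069000 + 0.009120 (the intruder=true cases).
Hence the posterior is 0.078120/0.163120 ≈ 0.4789.

Now also conditioning on passing raccoon=true:
Weight on intruder=true, given the evidence: 0.76*0.15 = 0.114000
Normalizer over all consistent configurations: 0.56*0.85 + 0.76*0.15 = 0.590000
Posterior = 0.114000 / 0.590000 ≈ 0.1932
Conditioning on passing raccoon lowers the posterior on intruder: the classic explaining-away effect in a common-effect structure.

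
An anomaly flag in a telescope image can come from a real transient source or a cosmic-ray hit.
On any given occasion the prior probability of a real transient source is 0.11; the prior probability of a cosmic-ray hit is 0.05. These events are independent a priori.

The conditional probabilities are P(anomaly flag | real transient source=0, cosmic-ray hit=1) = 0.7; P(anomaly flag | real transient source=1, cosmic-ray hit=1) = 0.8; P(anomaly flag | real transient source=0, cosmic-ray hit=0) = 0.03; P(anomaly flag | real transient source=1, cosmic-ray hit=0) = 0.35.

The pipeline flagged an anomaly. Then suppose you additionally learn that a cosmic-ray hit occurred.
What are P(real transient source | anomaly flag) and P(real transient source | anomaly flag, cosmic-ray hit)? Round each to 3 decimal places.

Weight on real transient source=true, given the evidence: 0.036575 + 0.004400 = 0.040975
The normalizing constant is 0.03*0.89*0.95 + 0.7*0.89*0.05 + 0.35*0.11*0.95 + 0.8*0.11*0.05 = 0.097490
Posterior = 0.040975 / 0.097490 ≈ 0.420

Now condition on the additional information:
Enumerate both values of real transient source and weight by the priors:
  P(anomaly flag | cosmic-ray hit) = 0.7*0.89 + 0.8*0.11
        = 0.623000 + 0.088000 = 0.711000
The terms with real transient source present sum to 0.088000, so
  P(real transient source | anomaly flag, cosmic-ray hit) = 0.088000 / 0.711000 ≈ 0.124
— cosmic-ray hit explains away the evidence for real transient source.

P(real transient source | anomaly flag) ≈ 0.420; P(real transient source | anomaly flag, cosmic-ray hit) ≈ 0.124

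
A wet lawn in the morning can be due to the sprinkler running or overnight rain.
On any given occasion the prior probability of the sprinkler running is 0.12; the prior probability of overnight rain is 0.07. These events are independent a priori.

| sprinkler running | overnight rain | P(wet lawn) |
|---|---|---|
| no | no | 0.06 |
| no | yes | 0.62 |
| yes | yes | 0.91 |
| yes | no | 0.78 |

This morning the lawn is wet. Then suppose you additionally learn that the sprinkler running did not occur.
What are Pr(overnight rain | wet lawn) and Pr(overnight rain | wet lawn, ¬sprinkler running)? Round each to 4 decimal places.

For the numerator, keep only overnight rain=true terms: 0.038192 + 0.007644 = 0.045836
The normalizing constant is 0.06·0.88·0.93 + 0.62·0.88·0.07 + 0.78·0.12·0.93 + 0.91·0.12·0.07 = 0.181988
P(overnight rain | wet lawn) = 0.045836/0.181988 ≈ 0.2519

Now also conditioning on sprinkler running≠true:
P(wet lawn | ¬sprinkler running) = 0.06·0.93 + 0.62·0.07 = 0.055800 + 0.043400 = 0.099200
Of this, 0.043400 comes from 0.62·0.07 (the overnight rain=true cases).
So P(overnight rain | wet lawn, ¬sprinkler running) = 0.043400/0.099200 ≈ 0.4375.
With sprinkler running excluded, overnight rain must carry more of the explanatory weight for the wet lawn.

Pr(overnight rain | wet lawn) ≈ 0.2519; Pr(overnight rain | wet lawn, ¬sprinkler running) ≈ 0.4375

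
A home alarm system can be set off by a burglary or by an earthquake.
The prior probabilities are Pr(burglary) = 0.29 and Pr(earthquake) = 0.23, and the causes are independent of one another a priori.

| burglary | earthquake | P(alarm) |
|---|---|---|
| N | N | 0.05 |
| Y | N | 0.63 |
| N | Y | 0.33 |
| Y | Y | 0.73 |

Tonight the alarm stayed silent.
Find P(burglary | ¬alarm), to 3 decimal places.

P(burglary | ¬alarm) ≈ 0.138

P(¬alarm) = 0.95*0.71*0.77 + 0.67*0.71*0.23 + 0.37*0.29*0.77 + 0.27*0.29*0.23 = 0.519365 + 0.109411 + 0.082621 + 0.018009 = 0.729406
Restricting to configurations with burglary present: 0.082621 + 0.018009 = 0.100630.
P(burglary | ¬alarm) = 0.100630 / 0.729406 ≈ 0.138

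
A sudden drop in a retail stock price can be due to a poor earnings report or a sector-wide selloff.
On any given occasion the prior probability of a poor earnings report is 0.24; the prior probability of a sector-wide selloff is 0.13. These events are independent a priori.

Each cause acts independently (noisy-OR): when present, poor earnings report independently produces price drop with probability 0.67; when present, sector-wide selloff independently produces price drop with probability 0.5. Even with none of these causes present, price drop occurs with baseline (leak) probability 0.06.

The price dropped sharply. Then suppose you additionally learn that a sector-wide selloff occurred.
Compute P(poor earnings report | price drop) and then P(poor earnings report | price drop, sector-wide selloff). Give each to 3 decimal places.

Under noisy-OR, P(price drop | causes) = 1 − (1−0.06)·∏(1−qᵢ) over the active causes.
By total probability over the 4 (poor earnings report, sector-wide selloff) configurations:
  P(price drop) = 0.06*0.76*0.87 + 0.53*0.76*0.13 + 0.6898*0.24*0.87 + 0.8449*0.24*0.13
        = 0.039672 + 0.052364 + 0.144030 + 0.026361 = 0.262427
Configurations with poor earnings report contribute 0.170391, so
  P(poor earnings report | price drop) = 0.170391 / 0.262427 ≈ 0.649

Now also conditioning on sector-wide selloff=true:
Numerator (weight on configurations with poor earnings report): 0.8449·0.24 = 0.202776
Denominator P(price drop | sector-wide selloff): 0.53·0.76 + 0.8449·0.24 = 0.605576
P(poor earnings report | price drop, sector-wide selloff) = 0.202776/0.605576 ≈ 0.335

P(poor earnings report | price drop) ≈ 0.649; P(poor earnings report | price drop, sector-wide selloff) ≈ 0.335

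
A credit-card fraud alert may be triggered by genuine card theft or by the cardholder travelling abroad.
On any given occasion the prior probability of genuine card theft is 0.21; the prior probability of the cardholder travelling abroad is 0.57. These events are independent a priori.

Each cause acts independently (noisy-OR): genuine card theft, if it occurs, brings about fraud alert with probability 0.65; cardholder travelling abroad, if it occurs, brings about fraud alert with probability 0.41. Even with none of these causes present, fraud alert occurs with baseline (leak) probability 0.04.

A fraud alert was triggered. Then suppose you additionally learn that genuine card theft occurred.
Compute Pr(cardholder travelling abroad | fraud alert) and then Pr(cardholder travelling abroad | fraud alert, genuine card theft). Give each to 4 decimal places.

Under noisy-OR, P(fraud alert | causes) = 1 − (1−0.04)·∏(1−qᵢ) over the active causes.
Weight on cardholder travelling abroad=true, given the evidence: 0.195250 + 0.095971 = 0.291221
The normalizing constant is 0.04·0.79·0.43 + 0.4336·0.79·0.57 + 0.664·0.21·0.43 + 0.80176·0.21·0.57 = 0.364768
Posterior = 0.291221 / 0.364768 ≈ 0.7984

Now also conditioning on genuine card theft=true:
P(fraud alert | genuine card theft) = 0.664·0.43 + 0.80176·0.57 = 0.285520 + 0.457003 = 0.742523
The cardholder travelling abroad-present share is 0.80176·0.57 = 0.457003.
Hence the posterior is 0.457003/0.742523 ≈ 0.6155.
The drop from 0.7984 to 0.6155 is the explaining-away (discounting) effect.

Pr(cardholder travelling abroad | fraud alert) ≈ 0.7984; Pr(cardholder travelling abroad | fraud alert, genuine card theft) ≈ 0.6155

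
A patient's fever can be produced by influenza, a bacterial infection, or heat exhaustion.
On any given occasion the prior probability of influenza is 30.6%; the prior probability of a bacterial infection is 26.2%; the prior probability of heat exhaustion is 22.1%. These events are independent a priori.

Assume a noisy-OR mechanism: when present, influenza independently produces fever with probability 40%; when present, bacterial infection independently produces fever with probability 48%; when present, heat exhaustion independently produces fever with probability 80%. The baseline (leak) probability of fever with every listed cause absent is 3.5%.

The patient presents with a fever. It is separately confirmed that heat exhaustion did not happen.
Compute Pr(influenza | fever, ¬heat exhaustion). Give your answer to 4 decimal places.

Pr(influenza | fever, ¬heat exhaustion) ≈ 0.5820

Under noisy-OR, P(fever | causes) = 1 − (1−0.035)·∏(1−qᵢ) over the active causes.
For the numerator, keep only influenza=true terms: 0.095074 + 0.056034 = 0.151108
Denominator P(fever | ¬heat exhaustion): 0.035*0.694*0.738 + 0.4982*0.694*0.262 + 0.421*0.306*0.738 + 0.69892*0.306*0.262 = 0.259621
Posterior = 0.151108 / 0.259621 ≈ 0.5820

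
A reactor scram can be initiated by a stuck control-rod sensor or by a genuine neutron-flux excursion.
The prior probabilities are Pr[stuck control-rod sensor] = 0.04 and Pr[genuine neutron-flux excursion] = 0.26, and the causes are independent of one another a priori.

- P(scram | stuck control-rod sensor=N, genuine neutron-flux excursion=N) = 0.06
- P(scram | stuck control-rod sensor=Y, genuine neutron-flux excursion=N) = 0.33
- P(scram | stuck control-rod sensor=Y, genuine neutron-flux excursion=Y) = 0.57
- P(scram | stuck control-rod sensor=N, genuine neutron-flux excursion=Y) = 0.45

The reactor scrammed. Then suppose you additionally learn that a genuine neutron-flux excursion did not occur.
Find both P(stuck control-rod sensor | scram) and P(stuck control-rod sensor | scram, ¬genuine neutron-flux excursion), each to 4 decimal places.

Enumerate the 4 (stuck control-rod sensor, genuine neutron-flux excursion) configurations and weight by the priors:
  P(scram) = 0.06·0.96·0.74 + 0.45·0.96·0.26 + 0.33·0.04·0.74 + 0.57·0.04·0.26
        = 0.042624 + 0.112320 + 0.009768 + 0.005928 = 0.170640
Configurations with stuck control-rod sensor contribute 0.015696, so
  P(stuck control-rod sensor | scram) = 0.015696 / 0.170640 ≈ 0.0920

Now condition on the additional information:
P(scram | ¬genuine neutron-flux excursion) = 0.06×0.96 + 0.33×0.04 = 0.057600 + 0.013200 = 0.070800
The stuck control-rod sensor-present share is 0.33×0.04 = 0.013200.
P(stuck control-rod sensor | scram, ¬genuine neutron-flux excursion) = 0.013200 / 0.070800 ≈ 0.1864

P(stuck control-rod sensor | scram) ≈ 0.0920; P(stuck control-rod sensor | scram, ¬genuine neutron-flux excursion) ≈ 0.1864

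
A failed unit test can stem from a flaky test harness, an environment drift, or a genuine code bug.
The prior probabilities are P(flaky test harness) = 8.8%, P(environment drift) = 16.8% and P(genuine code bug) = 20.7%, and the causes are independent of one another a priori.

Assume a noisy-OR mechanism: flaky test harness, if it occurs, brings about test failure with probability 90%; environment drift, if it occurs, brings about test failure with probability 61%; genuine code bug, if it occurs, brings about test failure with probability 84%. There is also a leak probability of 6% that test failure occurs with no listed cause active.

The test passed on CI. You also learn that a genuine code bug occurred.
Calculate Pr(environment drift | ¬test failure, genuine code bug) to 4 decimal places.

Under noisy-OR, P(test failure | causes) = 1 − (1−0.06)·∏(1−qᵢ) over the active causes.
For the numerator, keep only environment drift=true terms: 0.008987 + 0.000087 = 0.009074
Denominator P(¬test failure | genuine code bug): 0.1504·0.912·0.832 + 0.058656·0.912·0.168 + 0.01504·0.088·0.832 + 0.005866·0.088·0.168 = 0.124296
Posterior = 0.009074 / 0.124296 ≈ 0.0730

Pr(environment drift | ¬test failure, genuine code bug) ≈ 0.0730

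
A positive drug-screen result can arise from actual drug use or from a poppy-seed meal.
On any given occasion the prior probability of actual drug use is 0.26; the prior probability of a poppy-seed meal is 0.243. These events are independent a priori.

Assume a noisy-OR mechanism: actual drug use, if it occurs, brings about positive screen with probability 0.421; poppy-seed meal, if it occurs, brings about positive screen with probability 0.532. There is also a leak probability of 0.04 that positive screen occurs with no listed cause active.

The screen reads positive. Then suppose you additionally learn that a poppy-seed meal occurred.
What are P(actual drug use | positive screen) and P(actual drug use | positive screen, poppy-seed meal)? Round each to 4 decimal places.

Under noisy-OR, P(positive screen | causes) = 1 − (1−0.04)·∏(1−qᵢ) over the active causes.
Numerator (weight on configurations with actual drug use): 0.087420 + 0.046745 = 0.134165
Normalizer over all consistent configurations: 0.04×0.74×0.757 + 0.55072×0.74×0.243 + 0.44416×0.26×0.757 + 0.739867×0.26×0.243 = 0.255602
P(actual drug use | positive screen) = 0.134165/0.255602 ≈ 0.5249

With the extra evidence:
For the numerator, keep only actual drug use=true terms: 0.739867*0.26 = 0.192365
Normalizer over all consistent configurations: 0.55072*0.74 + 0.739867*0.26 = 0.599898
P(actual drug use | positive screen, poppy-seed meal) = 0.192365/0.599898 ≈ 0.3207

P(actual drug use | positive screen) ≈ 0.5249; P(actual drug use | positive screen, poppy-seed meal) ≈ 0.3207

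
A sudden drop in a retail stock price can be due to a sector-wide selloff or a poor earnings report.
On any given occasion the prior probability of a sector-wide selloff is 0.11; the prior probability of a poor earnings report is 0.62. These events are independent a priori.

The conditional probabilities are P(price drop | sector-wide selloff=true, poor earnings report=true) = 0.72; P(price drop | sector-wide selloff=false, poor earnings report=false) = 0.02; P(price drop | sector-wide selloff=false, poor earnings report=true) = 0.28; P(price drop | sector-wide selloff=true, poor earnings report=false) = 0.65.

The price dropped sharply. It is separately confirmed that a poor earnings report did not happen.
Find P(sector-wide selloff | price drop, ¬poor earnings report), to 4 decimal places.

P(sector-wide selloff | price drop, ¬poor earnings report) ≈ 0.8007

Sum P(price drop|·) weighted by the priors over both values of sector-wide selloff:
  P(price drop | ¬poor earnings report) = 0.02*0.89 + 0.65*0.11
        = 0.017800 + 0.071500 = 0.089300
Configurations with sector-wide selloff contribute 0.071500, so
  P(sector-wide selloff | price drop, ¬poor earnings report) = 0.071500 / 0.089300 ≈ 0.8007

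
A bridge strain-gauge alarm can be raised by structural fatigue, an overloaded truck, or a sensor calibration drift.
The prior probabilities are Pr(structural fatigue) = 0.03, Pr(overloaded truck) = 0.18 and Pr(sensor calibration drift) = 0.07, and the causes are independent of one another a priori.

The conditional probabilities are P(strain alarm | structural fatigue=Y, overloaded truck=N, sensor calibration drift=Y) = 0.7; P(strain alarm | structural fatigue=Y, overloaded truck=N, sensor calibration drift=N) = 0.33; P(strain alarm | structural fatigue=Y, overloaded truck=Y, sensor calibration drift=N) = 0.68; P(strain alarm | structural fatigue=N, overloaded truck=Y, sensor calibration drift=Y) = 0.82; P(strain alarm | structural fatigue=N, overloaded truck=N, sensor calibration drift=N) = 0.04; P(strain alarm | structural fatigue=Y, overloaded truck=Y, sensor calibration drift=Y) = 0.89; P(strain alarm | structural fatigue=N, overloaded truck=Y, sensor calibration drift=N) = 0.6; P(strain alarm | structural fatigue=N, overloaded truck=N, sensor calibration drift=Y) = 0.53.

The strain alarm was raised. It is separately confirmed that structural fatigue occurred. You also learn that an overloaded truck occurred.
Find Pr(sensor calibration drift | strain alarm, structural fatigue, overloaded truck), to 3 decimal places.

Sum P(strain alarm|·) weighted by the priors over both values of sensor calibration drift:
  P(strain alarm | structural fatigue, overloaded truck) = 0.68×0.93 + 0.89×0.07
        = 0.632400 + 0.062300 = 0.694700
The terms with sensor calibration drift present sum to 0.062300, so
  P(sensor calibration drift | strain alarm, structural fatigue, overloaded truck) = 0.062300 / 0.694700 ≈ 0.090

Pr(sensor calibration drift | strain alarm, structural fatigue, overloaded truck) ≈ 0.090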